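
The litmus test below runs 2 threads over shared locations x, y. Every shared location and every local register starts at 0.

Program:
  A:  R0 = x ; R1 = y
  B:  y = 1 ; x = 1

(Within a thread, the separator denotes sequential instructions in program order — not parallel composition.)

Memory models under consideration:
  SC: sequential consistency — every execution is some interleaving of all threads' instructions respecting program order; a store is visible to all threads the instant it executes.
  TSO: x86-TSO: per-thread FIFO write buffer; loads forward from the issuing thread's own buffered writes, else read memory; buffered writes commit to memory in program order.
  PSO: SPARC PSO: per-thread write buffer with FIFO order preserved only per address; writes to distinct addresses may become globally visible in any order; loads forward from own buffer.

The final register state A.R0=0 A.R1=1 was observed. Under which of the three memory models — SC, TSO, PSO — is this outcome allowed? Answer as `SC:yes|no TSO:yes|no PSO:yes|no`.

SC:yes TSO:yes PSO:yes

outcome vector order: (A.R0,A.R1)
[SC] allowed = {<0 0>, <0 1>, <1 1>}
[TSO] allowed = {<0 0>, <0 1>, <1 1>}
[PSO] allowed = {<0 0>, <0 1>, <1 0>, <1 1>}
target <0 1> ∈ {SC,TSO,PSO}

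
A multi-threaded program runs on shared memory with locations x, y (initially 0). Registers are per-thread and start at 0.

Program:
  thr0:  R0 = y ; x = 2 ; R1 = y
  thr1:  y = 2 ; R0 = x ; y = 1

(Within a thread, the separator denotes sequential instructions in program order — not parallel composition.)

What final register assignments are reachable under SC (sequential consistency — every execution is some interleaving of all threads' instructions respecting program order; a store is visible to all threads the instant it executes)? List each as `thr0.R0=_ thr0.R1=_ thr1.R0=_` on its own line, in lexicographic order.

thr0.R0=0 thr0.R1=0 thr1.R0=2
thr0.R0=0 thr0.R1=1 thr1.R0=0
thr0.R0=0 thr0.R1=1 thr1.R0=2
thr0.R0=0 thr0.R1=2 thr1.R0=0
thr0.R0=0 thr0.R1=2 thr1.R0=2
thr0.R0=1 thr0.R1=1 thr1.R0=0
thr0.R0=2 thr0.R1=1 thr1.R0=0
thr0.R0=2 thr0.R1=1 thr1.R0=2
thr0.R0=2 thr0.R1=2 thr1.R0=0
thr0.R0=2 thr0.R1=2 thr1.R0=2

outcome vector order: (thr0.R0,thr0.R1,thr1.R0)
|SC outcomes| = 10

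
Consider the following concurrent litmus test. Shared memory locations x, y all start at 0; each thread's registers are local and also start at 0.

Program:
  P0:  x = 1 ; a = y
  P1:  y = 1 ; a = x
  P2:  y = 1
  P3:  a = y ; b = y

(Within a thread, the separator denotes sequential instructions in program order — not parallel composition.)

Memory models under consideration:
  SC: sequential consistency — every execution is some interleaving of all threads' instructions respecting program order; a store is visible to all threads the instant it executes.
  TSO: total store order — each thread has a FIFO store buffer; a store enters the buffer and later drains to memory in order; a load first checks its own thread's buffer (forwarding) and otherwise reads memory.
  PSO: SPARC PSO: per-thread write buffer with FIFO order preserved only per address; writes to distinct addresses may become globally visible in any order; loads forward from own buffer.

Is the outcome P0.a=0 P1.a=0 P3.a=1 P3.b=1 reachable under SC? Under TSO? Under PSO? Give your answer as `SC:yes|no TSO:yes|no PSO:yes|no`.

outcome vector order: (P0.a,P1.a,P3.a,P3.b)
under SC → (0,1,0,0); (0,1,0,1); (0,1,1,1); (1,0,0,0); (1,0,0,1); (1,0,1,1); (1,1,0,0); (1,1,0,1); (1,1,1,1)
under TSO → (0,0,0,0); (0,0,0,1); (0,0,1,1); (0,1,0,0); (0,1,0,1); (0,1,1,1); (1,0,0,0); (1,0,0,1); (1,0,1,1); (1,1,0,0); (1,1,0,1); (1,1,1,1)
under PSO → (0,0,0,0); (0,0,0,1); (0,0,1,1); (0,1,0,0); (0,1,0,1); (0,1,1,1); (1,0,0,0); (1,0,0,1); (1,0,1,1); (1,1,0,0); (1,1,0,1); (1,1,1,1)
target (0,0,1,1) ∈ {TSO,PSO}

SC:no TSO:yes PSO:yes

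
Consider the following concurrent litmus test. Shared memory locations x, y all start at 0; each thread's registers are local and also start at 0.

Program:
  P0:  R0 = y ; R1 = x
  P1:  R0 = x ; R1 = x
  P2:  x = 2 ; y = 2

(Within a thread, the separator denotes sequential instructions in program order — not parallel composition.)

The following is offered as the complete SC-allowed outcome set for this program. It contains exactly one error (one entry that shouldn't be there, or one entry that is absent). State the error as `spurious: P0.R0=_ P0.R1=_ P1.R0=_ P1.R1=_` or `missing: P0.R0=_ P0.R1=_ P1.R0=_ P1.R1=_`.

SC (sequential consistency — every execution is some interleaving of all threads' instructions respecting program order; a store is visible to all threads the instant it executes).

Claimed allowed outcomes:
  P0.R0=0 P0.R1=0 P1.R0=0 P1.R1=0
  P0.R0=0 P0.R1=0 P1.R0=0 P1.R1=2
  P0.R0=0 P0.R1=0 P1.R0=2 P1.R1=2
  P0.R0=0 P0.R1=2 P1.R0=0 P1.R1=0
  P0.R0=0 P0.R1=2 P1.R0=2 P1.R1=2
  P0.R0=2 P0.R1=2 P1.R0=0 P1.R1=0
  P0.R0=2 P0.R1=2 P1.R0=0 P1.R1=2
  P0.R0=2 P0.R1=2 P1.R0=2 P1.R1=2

missing: P0.R0=0 P0.R1=2 P1.R0=0 P1.R1=2

outcome vector order: (P0.R0,P0.R1,P1.R0,P1.R1)
SC: 9 outcomes — {<0 0 0 0>, <0 0 0 2>, <0 0 2 2>, <0 2 0 0>, <0 2 0 2>, <0 2 2 2>, <2 2 0 0>, <2 2 0 2>, <2 2 2 2>}
SC∖claimed = {<0 2 0 2>}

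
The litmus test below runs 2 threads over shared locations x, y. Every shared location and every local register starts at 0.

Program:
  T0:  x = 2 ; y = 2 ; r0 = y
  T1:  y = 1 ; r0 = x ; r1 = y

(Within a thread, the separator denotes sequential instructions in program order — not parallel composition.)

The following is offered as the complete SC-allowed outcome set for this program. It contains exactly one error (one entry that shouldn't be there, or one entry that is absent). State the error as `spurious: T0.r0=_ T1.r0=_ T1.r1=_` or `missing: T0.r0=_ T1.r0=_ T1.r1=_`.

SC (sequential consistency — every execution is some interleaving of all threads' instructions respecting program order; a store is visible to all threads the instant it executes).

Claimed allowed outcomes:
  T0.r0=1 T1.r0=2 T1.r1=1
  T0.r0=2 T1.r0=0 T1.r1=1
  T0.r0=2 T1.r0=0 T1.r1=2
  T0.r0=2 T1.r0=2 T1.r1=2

missing: T0.r0=2 T1.r0=2 T1.r1=1

outcome vector order: (T0.r0,T1.r0,T1.r1)
[SC] allowed = {(1,2,1), (2,0,1), (2,0,2), (2,2,1), (2,2,2)}
SC∖claimed = {(2,2,1)}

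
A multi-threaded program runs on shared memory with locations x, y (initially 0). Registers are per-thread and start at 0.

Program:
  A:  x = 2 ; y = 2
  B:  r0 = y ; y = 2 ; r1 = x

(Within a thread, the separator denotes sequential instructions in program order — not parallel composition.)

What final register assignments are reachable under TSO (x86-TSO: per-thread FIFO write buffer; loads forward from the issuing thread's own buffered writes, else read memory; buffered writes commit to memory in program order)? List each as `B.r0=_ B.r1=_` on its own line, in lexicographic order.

outcome vector order: (B.r0,B.r1)
|TSO outcomes| = 3

B.r0=0 B.r1=0
B.r0=0 B.r1=2
B.r0=2 B.r1=2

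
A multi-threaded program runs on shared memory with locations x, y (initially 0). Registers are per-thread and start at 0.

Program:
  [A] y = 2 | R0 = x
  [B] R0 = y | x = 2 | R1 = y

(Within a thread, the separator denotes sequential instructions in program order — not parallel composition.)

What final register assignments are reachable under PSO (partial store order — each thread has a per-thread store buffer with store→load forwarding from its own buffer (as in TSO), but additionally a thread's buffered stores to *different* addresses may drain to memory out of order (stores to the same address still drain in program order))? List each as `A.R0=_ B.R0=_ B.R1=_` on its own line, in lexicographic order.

A.R0=0 B.R0=0 B.R1=0
A.R0=0 B.R0=0 B.R1=2
A.R0=0 B.R0=2 B.R1=2
A.R0=2 B.R0=0 B.R1=0
A.R0=2 B.R0=0 B.R1=2
A.R0=2 B.R0=2 B.R1=2

outcome vector order: (A.R0,B.R0,B.R1)
|PSO outcomes| = 6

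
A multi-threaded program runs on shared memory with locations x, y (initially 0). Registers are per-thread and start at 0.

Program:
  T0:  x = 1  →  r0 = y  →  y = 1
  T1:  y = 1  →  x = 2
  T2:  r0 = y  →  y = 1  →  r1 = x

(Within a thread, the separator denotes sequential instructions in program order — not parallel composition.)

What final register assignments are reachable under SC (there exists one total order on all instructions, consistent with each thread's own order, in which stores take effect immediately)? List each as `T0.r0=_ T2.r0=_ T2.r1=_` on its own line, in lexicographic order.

T0.r0=0 T2.r0=0 T2.r1=1
T0.r0=0 T2.r0=0 T2.r1=2
T0.r0=0 T2.r0=1 T2.r1=1
T0.r0=0 T2.r0=1 T2.r1=2
T0.r0=1 T2.r0=0 T2.r1=0
T0.r0=1 T2.r0=0 T2.r1=1
T0.r0=1 T2.r0=0 T2.r1=2
T0.r0=1 T2.r0=1 T2.r1=0
T0.r0=1 T2.r0=1 T2.r1=1
T0.r0=1 T2.r0=1 T2.r1=2

outcome vector order: (T0.r0,T2.r0,T2.r1)
|SC outcomes| = 10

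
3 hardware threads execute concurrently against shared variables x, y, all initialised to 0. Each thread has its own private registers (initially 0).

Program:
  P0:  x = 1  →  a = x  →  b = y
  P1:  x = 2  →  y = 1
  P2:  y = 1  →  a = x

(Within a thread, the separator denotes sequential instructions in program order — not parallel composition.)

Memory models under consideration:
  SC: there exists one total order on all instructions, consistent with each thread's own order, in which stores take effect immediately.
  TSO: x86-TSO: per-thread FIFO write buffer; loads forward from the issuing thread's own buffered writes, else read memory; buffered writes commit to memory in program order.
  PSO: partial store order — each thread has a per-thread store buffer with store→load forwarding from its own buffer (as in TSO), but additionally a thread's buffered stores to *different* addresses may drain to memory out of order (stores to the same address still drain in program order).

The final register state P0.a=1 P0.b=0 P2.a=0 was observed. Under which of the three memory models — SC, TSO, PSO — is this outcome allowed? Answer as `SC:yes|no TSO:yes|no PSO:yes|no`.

SC:no TSO:yes PSO:yes

outcome vector order: (P0.a,P0.b,P2.a)
SC: 9 outcomes — {(1,0,1); (1,0,2); (1,1,0); (1,1,1); (1,1,2); (2,0,2); (2,1,0); (2,1,1); (2,1,2)}
TSO: 12 outcomes — {(1,0,0); (1,0,1); (1,0,2); (1,1,0); (1,1,1); (1,1,2); (2,0,0); (2,0,1); (2,0,2); (2,1,0); (2,1,1); (2,1,2)}
PSO: 12 outcomes — {(1,0,0); (1,0,1); (1,0,2); (1,1,0); (1,1,1); (1,1,2); (2,0,0); (2,0,1); (2,0,2); (2,1,0); (2,1,1); (2,1,2)}
target (1,0,0) ∈ {TSO,PSO}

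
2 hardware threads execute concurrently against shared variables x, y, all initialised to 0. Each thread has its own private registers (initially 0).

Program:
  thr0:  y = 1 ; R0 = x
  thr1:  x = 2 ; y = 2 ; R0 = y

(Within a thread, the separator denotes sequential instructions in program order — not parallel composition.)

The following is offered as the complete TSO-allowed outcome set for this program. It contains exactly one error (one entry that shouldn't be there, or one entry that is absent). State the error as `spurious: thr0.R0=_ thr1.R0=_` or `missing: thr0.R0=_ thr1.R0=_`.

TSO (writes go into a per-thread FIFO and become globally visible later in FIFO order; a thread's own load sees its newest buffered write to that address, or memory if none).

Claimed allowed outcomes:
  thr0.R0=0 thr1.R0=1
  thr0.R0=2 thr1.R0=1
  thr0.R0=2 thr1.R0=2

outcome vector order: (thr0.R0,thr1.R0)
TSO: 4 outcomes — {01; 02; 21; 22}
TSO∖claimed = {02}

missing: thr0.R0=0 thr1.R0=2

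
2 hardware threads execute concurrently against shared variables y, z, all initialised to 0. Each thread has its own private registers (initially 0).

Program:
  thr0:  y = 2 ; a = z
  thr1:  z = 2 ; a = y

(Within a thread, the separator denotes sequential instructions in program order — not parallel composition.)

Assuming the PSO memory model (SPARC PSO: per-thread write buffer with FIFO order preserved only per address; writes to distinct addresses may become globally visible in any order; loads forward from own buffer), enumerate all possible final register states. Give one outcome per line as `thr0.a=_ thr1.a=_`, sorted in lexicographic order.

outcome vector order: (thr0.a,thr1.a)
|PSO outcomes| = 4

thr0.a=0 thr1.a=0
thr0.a=0 thr1.a=2
thr0.a=2 thr1.a=0
thr0.a=2 thr1.a=2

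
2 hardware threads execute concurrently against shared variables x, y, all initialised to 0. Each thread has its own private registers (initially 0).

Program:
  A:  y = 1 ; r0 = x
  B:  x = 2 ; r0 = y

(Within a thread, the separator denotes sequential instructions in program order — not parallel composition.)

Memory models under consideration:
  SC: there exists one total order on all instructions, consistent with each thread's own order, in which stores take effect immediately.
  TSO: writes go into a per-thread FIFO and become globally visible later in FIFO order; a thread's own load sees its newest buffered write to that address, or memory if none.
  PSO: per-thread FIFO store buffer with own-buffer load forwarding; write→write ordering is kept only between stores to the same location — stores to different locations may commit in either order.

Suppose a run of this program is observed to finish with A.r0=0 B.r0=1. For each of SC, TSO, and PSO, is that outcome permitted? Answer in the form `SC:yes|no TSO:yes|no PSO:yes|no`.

SC:yes TSO:yes PSO:yes

outcome vector order: (A.r0,B.r0)
under SC → 01; 20; 21
under TSO → 00; 01; 20; 21
under PSO → 00; 01; 20; 21
target 01 ∈ {SC,TSO,PSO}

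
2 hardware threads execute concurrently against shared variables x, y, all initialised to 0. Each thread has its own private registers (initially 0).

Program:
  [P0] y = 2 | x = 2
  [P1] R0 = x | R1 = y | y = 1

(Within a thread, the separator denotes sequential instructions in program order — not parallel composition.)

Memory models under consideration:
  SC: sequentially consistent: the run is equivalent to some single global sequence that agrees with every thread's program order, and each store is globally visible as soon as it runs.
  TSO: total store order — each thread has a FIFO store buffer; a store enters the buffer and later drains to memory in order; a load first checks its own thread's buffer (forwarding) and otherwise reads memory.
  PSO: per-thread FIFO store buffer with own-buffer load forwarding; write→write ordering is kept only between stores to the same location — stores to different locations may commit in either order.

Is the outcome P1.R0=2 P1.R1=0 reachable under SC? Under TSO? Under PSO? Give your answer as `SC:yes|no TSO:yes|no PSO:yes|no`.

SC:no TSO:no PSO:yes

outcome vector order: (P1.R0,P1.R1)
under SC → (0,0), (0,2), (2,2)
under TSO → (0,0), (0,2), (2,2)
under PSO → (0,0), (0,2), (2,0), (2,2)
target (2,0) ∈ {PSO}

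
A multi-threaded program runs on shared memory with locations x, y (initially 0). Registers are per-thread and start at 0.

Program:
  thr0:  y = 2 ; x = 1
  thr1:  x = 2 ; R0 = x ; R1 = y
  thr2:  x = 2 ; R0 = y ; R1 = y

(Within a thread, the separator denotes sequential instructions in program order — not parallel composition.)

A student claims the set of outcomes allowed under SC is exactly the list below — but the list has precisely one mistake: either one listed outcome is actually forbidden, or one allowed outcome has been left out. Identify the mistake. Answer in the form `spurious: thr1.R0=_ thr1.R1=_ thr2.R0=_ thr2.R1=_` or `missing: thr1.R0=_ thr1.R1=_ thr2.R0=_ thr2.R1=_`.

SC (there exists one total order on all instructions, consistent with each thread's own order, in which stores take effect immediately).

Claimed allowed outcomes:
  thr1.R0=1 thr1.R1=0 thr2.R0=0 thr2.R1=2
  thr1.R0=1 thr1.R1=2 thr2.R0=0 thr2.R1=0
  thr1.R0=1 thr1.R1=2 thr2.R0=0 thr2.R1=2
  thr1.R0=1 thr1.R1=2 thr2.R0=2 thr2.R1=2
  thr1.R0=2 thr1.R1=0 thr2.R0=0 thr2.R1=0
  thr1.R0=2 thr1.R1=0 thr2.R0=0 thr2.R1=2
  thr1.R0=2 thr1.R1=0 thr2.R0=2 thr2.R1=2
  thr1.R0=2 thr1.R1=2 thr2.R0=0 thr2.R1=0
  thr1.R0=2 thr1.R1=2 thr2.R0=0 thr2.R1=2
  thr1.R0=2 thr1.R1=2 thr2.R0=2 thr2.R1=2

outcome vector order: (thr1.R0,thr1.R1,thr2.R0,thr2.R1)
under SC → 1200, 1202, 1222, 2000, 2002, 2022, 2200, 2202, 2222
claimed∖SC = {1002}

spurious: thr1.R0=1 thr1.R1=0 thr2.R0=0 thr2.R1=2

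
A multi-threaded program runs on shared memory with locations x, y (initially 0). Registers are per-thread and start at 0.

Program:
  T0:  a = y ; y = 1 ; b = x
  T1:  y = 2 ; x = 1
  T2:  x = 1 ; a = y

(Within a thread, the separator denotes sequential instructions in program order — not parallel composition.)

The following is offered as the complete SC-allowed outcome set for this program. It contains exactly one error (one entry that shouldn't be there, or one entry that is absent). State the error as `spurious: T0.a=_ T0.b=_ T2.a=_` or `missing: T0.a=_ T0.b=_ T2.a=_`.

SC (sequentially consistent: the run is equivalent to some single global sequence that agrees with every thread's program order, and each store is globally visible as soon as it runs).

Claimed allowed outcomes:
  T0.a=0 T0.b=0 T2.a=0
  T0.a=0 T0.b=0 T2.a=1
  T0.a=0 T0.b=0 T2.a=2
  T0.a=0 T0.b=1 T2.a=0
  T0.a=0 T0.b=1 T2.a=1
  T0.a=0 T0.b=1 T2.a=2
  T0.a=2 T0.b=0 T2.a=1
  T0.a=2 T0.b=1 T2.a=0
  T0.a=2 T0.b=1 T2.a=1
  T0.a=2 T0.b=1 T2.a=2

outcome vector order: (T0.a,T0.b,T2.a)
SC (9): <0 0 1> <0 0 2> <0 1 0> <0 1 1> <0 1 2> <2 0 1> <2 1 0> <2 1 1> <2 1 2>
claimed∖SC = {<0 0 0>}

spurious: T0.a=0 T0.b=0 T2.a=0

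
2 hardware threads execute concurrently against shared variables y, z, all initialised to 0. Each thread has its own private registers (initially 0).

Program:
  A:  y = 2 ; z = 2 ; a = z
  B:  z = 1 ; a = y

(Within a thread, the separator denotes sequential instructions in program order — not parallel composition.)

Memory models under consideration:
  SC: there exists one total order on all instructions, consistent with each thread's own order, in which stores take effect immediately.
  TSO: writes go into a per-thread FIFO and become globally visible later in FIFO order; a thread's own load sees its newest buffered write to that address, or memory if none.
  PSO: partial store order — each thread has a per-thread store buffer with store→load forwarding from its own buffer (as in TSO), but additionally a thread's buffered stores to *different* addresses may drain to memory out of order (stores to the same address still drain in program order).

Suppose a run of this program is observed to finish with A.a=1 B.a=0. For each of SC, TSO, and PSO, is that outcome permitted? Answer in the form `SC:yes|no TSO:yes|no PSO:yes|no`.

SC:no TSO:yes PSO:yes

outcome vector order: (A.a,B.a)
under SC → (1,2), (2,0), (2,2)
under TSO → (1,0), (1,2), (2,0), (2,2)
under PSO → (1,0), (1,2), (2,0), (2,2)
target (1,0) ∈ {TSO,PSO}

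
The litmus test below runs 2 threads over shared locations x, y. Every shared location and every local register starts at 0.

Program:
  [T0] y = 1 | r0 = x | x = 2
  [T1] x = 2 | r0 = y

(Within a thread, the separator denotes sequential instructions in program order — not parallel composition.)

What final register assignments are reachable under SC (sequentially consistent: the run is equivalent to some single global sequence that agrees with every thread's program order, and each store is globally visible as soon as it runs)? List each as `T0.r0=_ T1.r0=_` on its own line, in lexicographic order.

T0.r0=0 T1.r0=1
T0.r0=2 T1.r0=0
T0.r0=2 T1.r0=1

outcome vector order: (T0.r0,T1.r0)
|SC outcomes| = 3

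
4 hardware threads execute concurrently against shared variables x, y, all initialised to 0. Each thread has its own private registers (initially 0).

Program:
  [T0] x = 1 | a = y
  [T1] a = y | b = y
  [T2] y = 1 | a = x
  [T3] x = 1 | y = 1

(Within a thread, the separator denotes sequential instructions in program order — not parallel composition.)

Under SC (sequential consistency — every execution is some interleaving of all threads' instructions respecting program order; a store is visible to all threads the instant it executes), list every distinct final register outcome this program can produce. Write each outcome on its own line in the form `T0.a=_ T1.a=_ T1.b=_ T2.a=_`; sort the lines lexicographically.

T0.a=0 T1.a=0 T1.b=0 T2.a=1
T0.a=0 T1.a=0 T1.b=1 T2.a=1
T0.a=0 T1.a=1 T1.b=1 T2.a=1
T0.a=1 T1.a=0 T1.b=0 T2.a=0
T0.a=1 T1.a=0 T1.b=0 T2.a=1
T0.a=1 T1.a=0 T1.b=1 T2.a=0
T0.a=1 T1.a=0 T1.b=1 T2.a=1
T0.a=1 T1.a=1 T1.b=1 T2.a=0
T0.a=1 T1.a=1 T1.b=1 T2.a=1

outcome vector order: (T0.a,T1.a,T1.b,T2.a)
|SC outcomes| = 9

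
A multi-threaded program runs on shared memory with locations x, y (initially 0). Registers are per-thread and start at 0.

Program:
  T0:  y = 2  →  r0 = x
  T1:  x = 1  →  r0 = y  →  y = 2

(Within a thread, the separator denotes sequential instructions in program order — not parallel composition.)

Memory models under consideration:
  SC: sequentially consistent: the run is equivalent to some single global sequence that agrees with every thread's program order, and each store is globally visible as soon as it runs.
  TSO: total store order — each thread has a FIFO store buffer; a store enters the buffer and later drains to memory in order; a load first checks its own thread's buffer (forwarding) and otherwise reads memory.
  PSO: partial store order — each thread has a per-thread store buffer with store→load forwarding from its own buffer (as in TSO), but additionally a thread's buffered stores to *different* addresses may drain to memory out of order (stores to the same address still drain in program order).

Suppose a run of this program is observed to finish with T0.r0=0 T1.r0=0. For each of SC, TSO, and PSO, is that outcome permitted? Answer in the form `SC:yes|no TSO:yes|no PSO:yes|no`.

SC:no TSO:yes PSO:yes

outcome vector order: (T0.r0,T1.r0)
SC (3): 02; 10; 12
TSO (4): 00; 02; 10; 12
PSO (4): 00; 02; 10; 12
target 00 ∈ {TSO,PSO}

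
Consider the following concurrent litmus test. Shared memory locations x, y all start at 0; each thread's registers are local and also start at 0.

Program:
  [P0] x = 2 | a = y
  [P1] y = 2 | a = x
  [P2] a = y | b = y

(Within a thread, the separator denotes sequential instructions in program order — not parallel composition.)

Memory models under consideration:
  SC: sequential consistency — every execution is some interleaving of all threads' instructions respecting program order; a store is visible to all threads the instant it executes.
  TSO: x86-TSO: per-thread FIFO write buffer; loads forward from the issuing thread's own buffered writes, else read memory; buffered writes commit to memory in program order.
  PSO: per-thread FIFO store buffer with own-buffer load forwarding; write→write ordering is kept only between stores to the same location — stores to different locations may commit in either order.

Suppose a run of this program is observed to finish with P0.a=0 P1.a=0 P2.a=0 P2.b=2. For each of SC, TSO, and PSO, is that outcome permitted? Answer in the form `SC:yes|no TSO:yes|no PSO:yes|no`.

SC:no TSO:yes PSO:yes

outcome vector order: (P0.a,P1.a,P2.a,P2.b)
under SC → <0 2 0 0> <0 2 0 2> <0 2 2 2> <2 0 0 0> <2 0 0 2> <2 0 2 2> <2 2 0 0> <2 2 0 2> <2 2 2 2>
under TSO → <0 0 0 0> <0 0 0 2> <0 0 2 2> <0 2 0 0> <0 2 0 2> <0 2 2 2> <2 0 0 0> <2 0 0 2> <2 0 2 2> <2 2 0 0> <2 2 0 2> <2 2 2 2>
under PSO → <0 0 0 0> <0 0 0 2> <0 0 2 2> <0 2 0 0> <0 2 0 2> <0 2 2 2> <2 0 0 0> <2 0 0 2> <2 0 2 2> <2 2 0 0> <2 2 0 2> <2 2 2 2>
target <0 0 0 2> ∈ {TSO,PSO}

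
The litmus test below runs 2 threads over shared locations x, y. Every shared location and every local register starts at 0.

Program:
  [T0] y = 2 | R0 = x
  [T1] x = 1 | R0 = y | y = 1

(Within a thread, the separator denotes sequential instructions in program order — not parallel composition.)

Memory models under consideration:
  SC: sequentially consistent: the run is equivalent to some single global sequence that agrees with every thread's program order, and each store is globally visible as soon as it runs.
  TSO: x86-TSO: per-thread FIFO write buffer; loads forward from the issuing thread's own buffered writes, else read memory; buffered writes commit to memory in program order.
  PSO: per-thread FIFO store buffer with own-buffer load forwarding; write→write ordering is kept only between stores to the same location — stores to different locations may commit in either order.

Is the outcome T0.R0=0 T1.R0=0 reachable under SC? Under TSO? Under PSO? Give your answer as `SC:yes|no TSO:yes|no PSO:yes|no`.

outcome vector order: (T0.R0,T1.R0)
SC (3): 0/2; 1/0; 1/2
TSO (4): 0/0; 0/2; 1/0; 1/2
PSO (4): 0/0; 0/2; 1/0; 1/2
target 0/0 ∈ {TSO,PSO}

SC:no TSO:yes PSO:yes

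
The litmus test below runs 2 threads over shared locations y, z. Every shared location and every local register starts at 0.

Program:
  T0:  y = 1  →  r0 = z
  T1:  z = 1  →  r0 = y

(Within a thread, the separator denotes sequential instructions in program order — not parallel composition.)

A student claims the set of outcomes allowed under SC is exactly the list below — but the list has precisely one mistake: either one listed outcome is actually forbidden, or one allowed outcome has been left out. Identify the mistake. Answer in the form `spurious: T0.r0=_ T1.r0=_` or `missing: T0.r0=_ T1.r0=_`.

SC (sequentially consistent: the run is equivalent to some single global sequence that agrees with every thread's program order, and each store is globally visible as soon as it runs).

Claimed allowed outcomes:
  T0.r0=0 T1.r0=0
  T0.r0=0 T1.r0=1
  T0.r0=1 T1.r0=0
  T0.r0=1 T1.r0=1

spurious: T0.r0=0 T1.r0=0

outcome vector order: (T0.r0,T1.r0)
[SC] allowed = {01 10 11}
claimed∖SC = {00}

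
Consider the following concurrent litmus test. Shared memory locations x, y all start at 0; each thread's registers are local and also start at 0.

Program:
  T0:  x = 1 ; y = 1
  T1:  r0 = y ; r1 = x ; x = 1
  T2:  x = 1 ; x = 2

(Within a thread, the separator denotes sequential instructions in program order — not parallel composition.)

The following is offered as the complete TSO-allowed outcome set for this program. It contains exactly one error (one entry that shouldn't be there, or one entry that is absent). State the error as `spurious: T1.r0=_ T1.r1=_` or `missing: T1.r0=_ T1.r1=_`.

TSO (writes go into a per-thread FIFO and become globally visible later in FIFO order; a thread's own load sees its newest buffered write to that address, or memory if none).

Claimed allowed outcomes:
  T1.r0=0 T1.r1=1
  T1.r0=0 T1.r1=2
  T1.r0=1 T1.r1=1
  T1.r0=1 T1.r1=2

missing: T1.r0=0 T1.r1=0

outcome vector order: (T1.r0,T1.r1)
[TSO] allowed = {<0 0>, <0 1>, <0 2>, <1 1>, <1 2>}
TSO∖claimed = {<0 0>}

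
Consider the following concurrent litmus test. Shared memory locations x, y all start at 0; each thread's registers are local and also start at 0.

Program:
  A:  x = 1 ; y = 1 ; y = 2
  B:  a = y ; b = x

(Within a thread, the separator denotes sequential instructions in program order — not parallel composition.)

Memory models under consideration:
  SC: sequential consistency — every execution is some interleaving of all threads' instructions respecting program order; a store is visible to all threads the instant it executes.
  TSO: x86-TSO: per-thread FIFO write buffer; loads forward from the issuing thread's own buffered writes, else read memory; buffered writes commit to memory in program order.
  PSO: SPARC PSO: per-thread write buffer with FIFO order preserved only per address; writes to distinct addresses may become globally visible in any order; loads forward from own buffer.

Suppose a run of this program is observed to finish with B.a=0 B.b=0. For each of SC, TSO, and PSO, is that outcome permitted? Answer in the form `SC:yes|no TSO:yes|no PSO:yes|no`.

SC:yes TSO:yes PSO:yes

outcome vector order: (B.a,B.b)
SC: 4 outcomes — {00; 01; 11; 21}
TSO: 4 outcomes — {00; 01; 11; 21}
PSO: 6 outcomes — {00; 01; 10; 11; 20; 21}
target 00 ∈ {SC,TSO,PSO}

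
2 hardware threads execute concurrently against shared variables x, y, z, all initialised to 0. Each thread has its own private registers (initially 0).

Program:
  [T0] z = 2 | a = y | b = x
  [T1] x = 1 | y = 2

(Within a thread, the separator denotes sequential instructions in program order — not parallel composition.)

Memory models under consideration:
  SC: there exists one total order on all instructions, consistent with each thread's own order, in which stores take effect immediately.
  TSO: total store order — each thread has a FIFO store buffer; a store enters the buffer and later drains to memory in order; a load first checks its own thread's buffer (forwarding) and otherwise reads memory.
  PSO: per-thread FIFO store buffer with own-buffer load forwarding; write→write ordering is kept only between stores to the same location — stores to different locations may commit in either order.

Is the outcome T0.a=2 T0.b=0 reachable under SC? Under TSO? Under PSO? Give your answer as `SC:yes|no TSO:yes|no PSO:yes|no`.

outcome vector order: (T0.a,T0.b)
SC: 3 outcomes — {(0,0), (0,1), (2,1)}
TSO: 3 outcomes — {(0,0), (0,1), (2,1)}
PSO: 4 outcomes — {(0,0), (0,1), (2,0), (2,1)}
target (2,0) ∈ {PSO}

SC:no TSO:no PSO:yes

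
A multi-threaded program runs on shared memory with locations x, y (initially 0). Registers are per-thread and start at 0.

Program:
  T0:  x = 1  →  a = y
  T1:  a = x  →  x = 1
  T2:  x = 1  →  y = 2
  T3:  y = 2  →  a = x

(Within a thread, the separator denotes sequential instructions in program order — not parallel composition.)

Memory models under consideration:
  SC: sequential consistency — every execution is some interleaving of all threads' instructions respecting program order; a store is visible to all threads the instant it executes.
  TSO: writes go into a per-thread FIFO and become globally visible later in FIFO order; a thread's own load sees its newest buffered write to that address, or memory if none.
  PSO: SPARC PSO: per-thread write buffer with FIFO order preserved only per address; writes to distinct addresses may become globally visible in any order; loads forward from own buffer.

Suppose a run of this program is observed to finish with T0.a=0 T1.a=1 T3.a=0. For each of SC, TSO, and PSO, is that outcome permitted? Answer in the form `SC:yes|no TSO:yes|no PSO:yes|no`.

outcome vector order: (T0.a,T1.a,T3.a)
SC (6): 001 011 200 201 210 211
TSO (8): 000 001 010 011 200 201 210 211
PSO (8): 000 001 010 011 200 201 210 211
target 010 ∈ {TSO,PSO}

SC:no TSO:yes PSO:yes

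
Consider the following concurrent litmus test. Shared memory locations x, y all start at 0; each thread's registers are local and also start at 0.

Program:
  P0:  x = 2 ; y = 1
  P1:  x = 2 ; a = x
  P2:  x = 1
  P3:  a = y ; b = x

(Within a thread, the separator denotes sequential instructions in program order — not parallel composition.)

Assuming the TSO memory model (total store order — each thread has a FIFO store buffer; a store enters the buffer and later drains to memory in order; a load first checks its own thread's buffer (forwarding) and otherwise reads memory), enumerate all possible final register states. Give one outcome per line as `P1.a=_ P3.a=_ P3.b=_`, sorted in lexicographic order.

outcome vector order: (P1.a,P3.a,P3.b)
|TSO outcomes| = 10

P1.a=1 P3.a=0 P3.b=0
P1.a=1 P3.a=0 P3.b=1
P1.a=1 P3.a=0 P3.b=2
P1.a=1 P3.a=1 P3.b=1
P1.a=1 P3.a=1 P3.b=2
P1.a=2 P3.a=0 P3.b=0
P1.a=2 P3.a=0 P3.b=1
P1.a=2 P3.a=0 P3.b=2
P1.a=2 P3.a=1 P3.b=1
P1.a=2 P3.a=1 P3.b=2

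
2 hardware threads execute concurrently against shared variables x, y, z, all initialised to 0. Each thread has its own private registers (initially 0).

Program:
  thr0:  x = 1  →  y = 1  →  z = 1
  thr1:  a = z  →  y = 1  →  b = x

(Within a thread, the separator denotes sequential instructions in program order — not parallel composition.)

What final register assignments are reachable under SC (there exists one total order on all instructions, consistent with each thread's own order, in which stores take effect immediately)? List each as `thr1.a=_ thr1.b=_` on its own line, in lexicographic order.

thr1.a=0 thr1.b=0
thr1.a=0 thr1.b=1
thr1.a=1 thr1.b=1

outcome vector order: (thr1.a,thr1.b)
|SC outcomes| = 3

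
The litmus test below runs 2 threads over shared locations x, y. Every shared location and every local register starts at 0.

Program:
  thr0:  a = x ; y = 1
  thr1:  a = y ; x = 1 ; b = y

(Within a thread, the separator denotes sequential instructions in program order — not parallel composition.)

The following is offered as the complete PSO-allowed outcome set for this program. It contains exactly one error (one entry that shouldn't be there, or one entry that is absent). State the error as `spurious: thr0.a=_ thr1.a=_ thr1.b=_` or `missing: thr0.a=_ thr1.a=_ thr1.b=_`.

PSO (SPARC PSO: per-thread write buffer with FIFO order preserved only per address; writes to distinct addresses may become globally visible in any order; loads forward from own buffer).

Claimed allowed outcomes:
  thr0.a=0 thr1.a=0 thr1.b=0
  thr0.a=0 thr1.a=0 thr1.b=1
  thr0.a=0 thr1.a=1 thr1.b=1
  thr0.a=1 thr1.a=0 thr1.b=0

outcome vector order: (thr0.a,thr1.a,thr1.b)
PSO: 5 outcomes — {0/0/0 0/0/1 0/1/1 1/0/0 1/0/1}
PSO∖claimed = {1/0/1}

missing: thr0.a=1 thr1.a=0 thr1.b=1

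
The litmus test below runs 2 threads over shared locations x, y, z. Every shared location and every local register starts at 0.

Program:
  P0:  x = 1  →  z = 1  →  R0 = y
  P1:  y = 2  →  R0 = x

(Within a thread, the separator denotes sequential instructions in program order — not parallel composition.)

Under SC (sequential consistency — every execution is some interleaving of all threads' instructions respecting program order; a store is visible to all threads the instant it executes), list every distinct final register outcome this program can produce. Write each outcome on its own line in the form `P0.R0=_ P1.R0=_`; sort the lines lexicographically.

P0.R0=0 P1.R0=1
P0.R0=2 P1.R0=0
P0.R0=2 P1.R0=1

outcome vector order: (P0.R0,P1.R0)
|SC outcomes| = 3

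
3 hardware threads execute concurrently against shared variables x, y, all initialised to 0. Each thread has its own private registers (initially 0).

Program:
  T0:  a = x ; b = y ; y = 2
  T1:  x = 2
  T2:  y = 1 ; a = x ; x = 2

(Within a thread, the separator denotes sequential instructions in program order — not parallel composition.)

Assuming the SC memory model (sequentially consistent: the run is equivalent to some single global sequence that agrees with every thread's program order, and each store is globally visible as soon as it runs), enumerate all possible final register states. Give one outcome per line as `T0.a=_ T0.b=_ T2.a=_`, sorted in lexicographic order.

outcome vector order: (T0.a,T0.b,T2.a)
|SC outcomes| = 7

T0.a=0 T0.b=0 T2.a=0
T0.a=0 T0.b=0 T2.a=2
T0.a=0 T0.b=1 T2.a=0
T0.a=0 T0.b=1 T2.a=2
T0.a=2 T0.b=0 T2.a=2
T0.a=2 T0.b=1 T2.a=0
T0.a=2 T0.b=1 T2.a=2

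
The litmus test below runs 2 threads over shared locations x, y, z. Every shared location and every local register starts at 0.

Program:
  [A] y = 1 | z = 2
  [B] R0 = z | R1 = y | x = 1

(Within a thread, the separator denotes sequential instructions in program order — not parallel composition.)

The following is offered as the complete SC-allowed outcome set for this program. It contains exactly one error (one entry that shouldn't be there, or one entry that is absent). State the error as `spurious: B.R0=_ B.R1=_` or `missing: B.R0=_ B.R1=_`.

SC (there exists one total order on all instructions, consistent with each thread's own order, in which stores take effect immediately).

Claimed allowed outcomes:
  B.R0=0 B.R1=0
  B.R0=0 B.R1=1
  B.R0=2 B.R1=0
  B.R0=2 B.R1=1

outcome vector order: (B.R0,B.R1)
[SC] allowed = {0/0, 0/1, 2/1}
claimed∖SC = {2/0}

spurious: B.R0=2 B.R1=0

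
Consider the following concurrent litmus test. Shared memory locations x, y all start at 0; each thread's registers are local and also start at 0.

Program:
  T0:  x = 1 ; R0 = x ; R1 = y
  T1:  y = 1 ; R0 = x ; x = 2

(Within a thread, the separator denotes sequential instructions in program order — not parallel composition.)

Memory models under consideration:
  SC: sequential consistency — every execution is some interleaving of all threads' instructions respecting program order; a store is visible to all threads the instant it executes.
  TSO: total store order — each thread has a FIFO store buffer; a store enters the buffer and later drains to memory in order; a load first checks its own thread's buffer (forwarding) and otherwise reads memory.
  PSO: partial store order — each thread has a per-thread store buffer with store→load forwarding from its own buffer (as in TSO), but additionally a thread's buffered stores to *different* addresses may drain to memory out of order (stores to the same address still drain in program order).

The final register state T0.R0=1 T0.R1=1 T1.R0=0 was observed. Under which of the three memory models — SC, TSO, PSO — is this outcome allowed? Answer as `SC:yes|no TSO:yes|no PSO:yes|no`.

outcome vector order: (T0.R0,T0.R1,T1.R0)
under SC → (1,0,1); (1,1,0); (1,1,1); (2,1,0); (2,1,1)
under TSO → (1,0,0); (1,0,1); (1,1,0); (1,1,1); (2,1,0); (2,1,1)
under PSO → (1,0,0); (1,0,1); (1,1,0); (1,1,1); (2,0,0); (2,0,1); (2,1,0); (2,1,1)
target (1,1,0) ∈ {SC,TSO,PSO}

SC:yes TSO:yes PSO:yes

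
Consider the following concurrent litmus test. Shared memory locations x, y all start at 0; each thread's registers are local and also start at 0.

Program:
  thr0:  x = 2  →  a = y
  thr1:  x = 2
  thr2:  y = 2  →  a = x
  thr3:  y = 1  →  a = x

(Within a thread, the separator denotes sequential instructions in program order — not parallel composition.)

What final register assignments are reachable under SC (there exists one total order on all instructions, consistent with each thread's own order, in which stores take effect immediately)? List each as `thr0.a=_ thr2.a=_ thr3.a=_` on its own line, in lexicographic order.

thr0.a=0 thr2.a=2 thr3.a=2
thr0.a=1 thr2.a=0 thr3.a=0
thr0.a=1 thr2.a=0 thr3.a=2
thr0.a=1 thr2.a=2 thr3.a=0
thr0.a=1 thr2.a=2 thr3.a=2
thr0.a=2 thr2.a=0 thr3.a=0
thr0.a=2 thr2.a=0 thr3.a=2
thr0.a=2 thr2.a=2 thr3.a=0
thr0.a=2 thr2.a=2 thr3.a=2

outcome vector order: (thr0.a,thr2.a,thr3.a)
|SC outcomes| = 9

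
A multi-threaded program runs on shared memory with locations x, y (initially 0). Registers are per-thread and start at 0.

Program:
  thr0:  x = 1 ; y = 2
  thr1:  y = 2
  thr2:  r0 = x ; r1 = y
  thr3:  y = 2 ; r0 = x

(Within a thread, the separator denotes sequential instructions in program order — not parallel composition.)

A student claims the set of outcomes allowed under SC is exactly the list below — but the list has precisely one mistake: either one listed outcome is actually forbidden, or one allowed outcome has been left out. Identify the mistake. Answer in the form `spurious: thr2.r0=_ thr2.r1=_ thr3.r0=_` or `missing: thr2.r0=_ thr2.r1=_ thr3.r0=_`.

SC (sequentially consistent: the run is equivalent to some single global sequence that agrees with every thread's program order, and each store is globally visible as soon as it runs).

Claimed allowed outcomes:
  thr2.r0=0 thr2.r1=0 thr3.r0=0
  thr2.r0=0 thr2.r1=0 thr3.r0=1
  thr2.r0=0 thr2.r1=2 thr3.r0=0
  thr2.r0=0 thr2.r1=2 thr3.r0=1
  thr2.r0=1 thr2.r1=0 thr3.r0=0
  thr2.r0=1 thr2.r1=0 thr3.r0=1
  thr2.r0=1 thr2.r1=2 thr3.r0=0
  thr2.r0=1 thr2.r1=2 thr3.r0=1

outcome vector order: (thr2.r0,thr2.r1,thr3.r0)
under SC → (0,0,0) (0,0,1) (0,2,0) (0,2,1) (1,0,1) (1,2,0) (1,2,1)
claimed∖SC = {(1,0,0)}

spurious: thr2.r0=1 thr2.r1=0 thr3.r0=0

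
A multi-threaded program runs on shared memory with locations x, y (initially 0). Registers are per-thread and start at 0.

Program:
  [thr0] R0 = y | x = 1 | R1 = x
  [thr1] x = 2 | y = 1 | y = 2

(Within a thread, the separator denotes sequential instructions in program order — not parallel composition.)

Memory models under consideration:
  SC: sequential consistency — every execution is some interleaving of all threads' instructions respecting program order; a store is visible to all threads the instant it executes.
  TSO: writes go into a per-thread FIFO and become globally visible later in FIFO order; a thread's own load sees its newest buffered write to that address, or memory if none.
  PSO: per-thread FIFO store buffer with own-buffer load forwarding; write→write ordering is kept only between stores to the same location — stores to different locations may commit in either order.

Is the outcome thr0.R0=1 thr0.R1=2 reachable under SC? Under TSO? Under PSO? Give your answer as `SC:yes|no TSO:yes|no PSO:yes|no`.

outcome vector order: (thr0.R0,thr0.R1)
SC: 4 outcomes — {01, 02, 11, 21}
TSO: 4 outcomes — {01, 02, 11, 21}
PSO: 6 outcomes — {01, 02, 11, 12, 21, 22}
target 12 ∈ {PSO}

SC:no TSO:no PSO:yes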